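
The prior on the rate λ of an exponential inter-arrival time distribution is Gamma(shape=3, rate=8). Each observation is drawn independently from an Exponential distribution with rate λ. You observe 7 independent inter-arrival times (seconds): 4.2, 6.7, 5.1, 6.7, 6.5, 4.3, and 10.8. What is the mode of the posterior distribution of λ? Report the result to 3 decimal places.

The Exponential(rate=λ) likelihood is ∝ λ^n e^(−λΣtᵢ). Here n = 7 and Σtᵢ = 4.2 + 6.7 + 5.1 + 6.7 + 6.5 + 4.3 + 10.8 = 44.3.
Posterior ∝ λ^2e^(−8λ) · λ^7e^(−44.3λ) = λ^9e^(−52.3λ), i.e. Gamma(10, 52.3).
Mode = (a−1)/b = 9/52.3 ≈ 0.172.

λ̂_MAP = 0.172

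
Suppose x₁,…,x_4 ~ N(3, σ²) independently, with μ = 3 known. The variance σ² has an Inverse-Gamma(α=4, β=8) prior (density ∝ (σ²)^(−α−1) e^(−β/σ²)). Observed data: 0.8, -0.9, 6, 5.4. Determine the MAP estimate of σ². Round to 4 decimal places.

Sum of squared deviations about the known mean: SS = (0.8−3)² + (-0.9−3)² + (6−3)² + (5.4−3)² = 34.81.
The Normal likelihood contributes (σ²)^(−n/2) exp(−SS/(2σ²)), so the posterior is Inverse-Gamma(α + n/2, β + SS/2) = Inverse-Gamma(6, 25.405).
The mode of Inverse-Gamma(a, b) is b/(a+1) = 25.405/7 ≈ 3.6293.

σ̂²_MAP = 3.6293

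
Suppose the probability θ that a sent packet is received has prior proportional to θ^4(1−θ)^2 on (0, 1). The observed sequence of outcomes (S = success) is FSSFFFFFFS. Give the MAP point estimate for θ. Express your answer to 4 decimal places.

θ̂_MAP = 0.4375

The prior density ∝ θ^4(1−θ)^2 is the kernel of Beta(5, 3).
Data: 3 successes in 10 trials (from the sequence). The binomial likelihood contributes θ^3(1−θ)^7, so the posterior is Beta(5+3, 3+7) = Beta(8, 10).
For Beta(a, b) with a, b > 1 the mode is (a−1)/(a+b−2) = 7/16 ≈ 0.4375.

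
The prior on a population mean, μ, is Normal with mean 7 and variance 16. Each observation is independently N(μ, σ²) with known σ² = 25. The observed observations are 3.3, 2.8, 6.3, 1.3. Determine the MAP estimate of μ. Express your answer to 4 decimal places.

μ̂_MAP = 4.4292

n = 4; x̄ = (3.3 + 2.8 + 6.3 + 1.3)/4 = 13.7/4 = 3.425.
For a Normal prior and Normal likelihood with known variance, the posterior is Normal; its mode equals its mean, the precision-weighted average.
Prior precision 1/σ₀² = 1/16 = 0.0625; data precision n/σ² = 4/25 = 0.16.
μ̂ = (0.0625·7 + 0.16·3.425) / (0.0625 + 0.16) = 0.9855/0.2225 = 1971/445 ≈ 4.4292.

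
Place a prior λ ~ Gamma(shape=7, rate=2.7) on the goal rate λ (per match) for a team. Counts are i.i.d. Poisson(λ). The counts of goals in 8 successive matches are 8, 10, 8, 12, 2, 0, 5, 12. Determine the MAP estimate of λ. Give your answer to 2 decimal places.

λ̂_MAP = 5.89

Σxᵢ = 8+10+8+12+2+0+5+12 = 57, with n = 8.
Posterior ∝ λ^6e^(−2.7λ) · λ^57e^(−8λ) = λ^63e^(−10.7λ), i.e. Gamma(shape=64, rate=10.7).
The mode of a Gamma(a, b) with a ≥ 1 (shape–rate) is (a−1)/b = 63/10.7 ≈ 5.89.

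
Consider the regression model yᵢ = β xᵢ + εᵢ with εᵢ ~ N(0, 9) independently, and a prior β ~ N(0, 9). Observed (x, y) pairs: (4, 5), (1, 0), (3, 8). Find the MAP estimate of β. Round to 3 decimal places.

β̂_MAP = 1.630

log p(β | y) = −Σ(yᵢ − βxᵢ)²/(2·9) − β²/(2·9) + const.
Setting the derivative to zero: Σxᵢ(yᵢ − βxᵢ)/9 − β/9 = 0, so β = Σxᵢyᵢ / (Σxᵢ² + σ²/τ²).
Σxᵢyᵢ = 4·5 + 1·0 + 3·8 = 44; Σxᵢ² = 26; σ²/τ² = 1.
β̂_MAP = 44 / (26 + 1) = 44/27 ≈ 1.630.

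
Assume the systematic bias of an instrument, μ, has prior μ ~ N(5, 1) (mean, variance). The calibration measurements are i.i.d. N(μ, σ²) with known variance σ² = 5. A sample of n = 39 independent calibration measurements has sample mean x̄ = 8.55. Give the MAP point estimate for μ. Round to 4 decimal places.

n = 39, x̄ = 8.55.
For a Normal prior and Normal likelihood with known variance, the posterior is Normal; its mode equals its mean, the precision-weighted average.
Prior precision 1/σ₀² = 1/1 = 1; data precision n/σ² = 39/5 = 7.8.
μ̂ = (1·5 + 7.8·8.55) / (1 + 7.8) = 71.69/8.8 = 7169/880 ≈ 8.1466.

μ̂_MAP = 8.1466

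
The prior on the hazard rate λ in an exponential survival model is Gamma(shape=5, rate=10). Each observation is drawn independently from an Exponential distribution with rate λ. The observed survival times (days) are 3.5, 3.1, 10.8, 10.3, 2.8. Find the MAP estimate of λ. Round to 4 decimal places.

λ̂_MAP = 0.2222

The Exponential(rate=λ) likelihood is ∝ λ^n e^(−λΣtᵢ). Here n = 5 and Σtᵢ = 3.5 + 3.1 + 10.8 + 10.3 + 2.8 = 30.5.
Posterior ∝ λ^4e^(−10λ) · λ^5e^(−30.5λ) = λ^9e^(−40.5λ), i.e. Gamma(10, 40.5).
Mode = (a−1)/b = 9/40.5 ≈ 0.2222.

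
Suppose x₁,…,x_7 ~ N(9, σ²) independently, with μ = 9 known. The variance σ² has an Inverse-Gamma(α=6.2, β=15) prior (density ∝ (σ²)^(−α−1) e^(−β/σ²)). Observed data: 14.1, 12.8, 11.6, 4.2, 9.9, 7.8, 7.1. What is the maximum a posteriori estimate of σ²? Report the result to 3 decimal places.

Sum of squared deviations about the known mean: SS = (14.1−9)² + (12.8−9)² + (11.6−9)² + (4.2−9)² + (9.9−9)² + (7.8−9)² + (7.1−9)² = 76.11.
The Normal likelihood contributes (σ²)^(−n/2) exp(−SS/(2σ²)), so the posterior is Inverse-Gamma(α + n/2, β + SS/2) = Inverse-Gamma(9.7, 53.055).
The mode of Inverse-Gamma(a, b) is b/(a+1) = 53.055/10.7 ≈ 4.958.

σ̂²_MAP = 4.958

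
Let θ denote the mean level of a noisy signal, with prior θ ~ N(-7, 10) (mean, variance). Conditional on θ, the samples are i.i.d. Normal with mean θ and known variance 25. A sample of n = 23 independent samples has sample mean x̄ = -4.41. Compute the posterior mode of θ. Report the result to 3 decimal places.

θ̂_MAP = -4.664

n = 23, x̄ = -4.41.
For a Normal prior and Normal likelihood with known variance, the posterior is Normal; its mode equals its mean, the precision-weighted average.
Prior precision 1/σ₀² = 1/10 = 0.1; data precision n/σ² = 23/25 = 0.92.
θ̂ = (0.1·(-7) + 0.92·(-4.41)) / (0.1 + 0.92) = (-4.7572)/1.02 = -11893/2550 ≈ -4.664.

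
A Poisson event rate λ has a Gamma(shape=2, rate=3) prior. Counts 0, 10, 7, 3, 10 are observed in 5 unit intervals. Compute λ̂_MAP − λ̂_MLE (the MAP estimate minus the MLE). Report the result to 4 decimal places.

MAP − MLE = -2.1250

Σxᵢ = 30. Posterior is Gamma(32, 8); MAP = (32−1)/8 = 31/8 ≈ 3.87500.
MLE = x̄ = 30/5 ≈ 6.00000.
Difference = 31/8 − 30/5 = -17/8 ≈ -2.1250.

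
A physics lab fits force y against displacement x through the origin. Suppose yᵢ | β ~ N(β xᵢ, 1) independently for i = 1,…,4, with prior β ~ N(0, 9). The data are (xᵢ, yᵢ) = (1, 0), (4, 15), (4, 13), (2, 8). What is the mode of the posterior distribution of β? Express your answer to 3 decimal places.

β̂_MAP = 3.449

log p(β | y) = −Σ(yᵢ − βxᵢ)²/(2·1) − β²/(2·9) + const.
Setting the derivative to zero: Σxᵢ(yᵢ − βxᵢ)/1 − β/9 = 0, so β = Σxᵢyᵢ / (Σxᵢ² + σ²/τ²).
Σxᵢyᵢ = 1·0 + 4·15 + 4·13 + 2·8 = 128; Σxᵢ² = 37; σ²/τ² = 1/9.
β̂_MAP = 128 / (37 + 1/9) = 128/(334/9) = 576/167 ≈ 3.449.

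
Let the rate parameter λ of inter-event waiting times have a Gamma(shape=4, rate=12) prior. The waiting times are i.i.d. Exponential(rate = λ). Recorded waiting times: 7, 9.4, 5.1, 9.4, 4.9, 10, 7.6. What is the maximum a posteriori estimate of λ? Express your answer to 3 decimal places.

The Exponential(rate=λ) likelihood is ∝ λ^n e^(−λΣtᵢ). Here n = 7 and Σtᵢ = 7 + 9.4 + 5.1 + 9.4 + 4.9 + 10 + 7.6 = 53.4.
Posterior ∝ λ^3e^(−12λ) · λ^7e^(−53.4λ) = λ^10e^(−65.4λ), i.e. Gamma(11, 65.4).
Mode = (a−1)/b = 10/65.4 ≈ 0.153.

λ̂_MAP = 0.153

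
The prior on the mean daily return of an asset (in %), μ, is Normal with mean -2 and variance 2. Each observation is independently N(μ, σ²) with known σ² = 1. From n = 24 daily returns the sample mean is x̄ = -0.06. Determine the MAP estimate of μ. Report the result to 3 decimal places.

n = 24, x̄ = -0.06.
For a Normal prior and Normal likelihood with known variance, the posterior is Normal; its mode equals its mean, the precision-weighted average.
Prior precision 1/σ₀² = 1/2 = 0.5; data precision n/σ² = 24/1 = 24.
μ̂ = (0.5·(-2) + 24·(-0.06)) / (0.5 + 24) = (-2.44)/24.5 = -122/1225 ≈ -0.100.

μ̂_MAP = -0.100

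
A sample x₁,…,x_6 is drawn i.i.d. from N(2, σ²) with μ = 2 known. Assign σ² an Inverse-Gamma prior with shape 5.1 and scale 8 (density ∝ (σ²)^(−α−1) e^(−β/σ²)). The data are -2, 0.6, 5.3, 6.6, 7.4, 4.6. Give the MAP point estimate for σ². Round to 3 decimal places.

Sum of squared deviations about the known mean: SS = (-2−2)² + (0.6−2)² + (5.3−2)² + (6.6−2)² + (7.4−2)² + (4.6−2)² = 85.93.
The Normal likelihood contributes (σ²)^(−n/2) exp(−SS/(2σ²)), so the posterior is Inverse-Gamma(α + n/2, β + SS/2) = Inverse-Gamma(8.1, 50.965).
The mode of Inverse-Gamma(a, b) is b/(a+1) = 50.965/9.1 ≈ 5.601.

σ̂²_MAP = 5.601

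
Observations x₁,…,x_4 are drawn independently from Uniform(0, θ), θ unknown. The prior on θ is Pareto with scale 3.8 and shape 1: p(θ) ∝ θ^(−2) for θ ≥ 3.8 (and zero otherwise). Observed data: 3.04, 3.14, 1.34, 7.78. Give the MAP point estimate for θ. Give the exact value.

The Uniform(0, θ) likelihood is θ^(−n) for θ ≥ max(xᵢ), zero otherwise. Here max(xᵢ) = 7.78.
Posterior ∝ θ^(−2) · θ^(−4) = θ^(−6) on θ ≥ max(3.8, 7.78) = 7.78.
This density is strictly decreasing in θ, so the posterior mode lies at the lower boundary of the support.

θ̂_MAP = 7.78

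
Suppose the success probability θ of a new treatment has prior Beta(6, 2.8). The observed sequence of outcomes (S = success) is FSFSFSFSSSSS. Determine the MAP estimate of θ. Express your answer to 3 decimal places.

θ̂_MAP = 0.691

Prior: Beta(6, 2.8).
Data: 8 successes in 12 trials (from the sequence). The binomial likelihood contributes θ^8(1−θ)^4, so the posterior is Beta(6+8, 2.8+4) = Beta(14, 6.8).
For Beta(a, b) with a, b > 1 the mode is (a−1)/(a+b−2) = 13/18.8 ≈ 0.691.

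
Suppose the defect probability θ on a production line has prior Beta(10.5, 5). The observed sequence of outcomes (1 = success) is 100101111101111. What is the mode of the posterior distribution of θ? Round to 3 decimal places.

Prior: Beta(10.5, 5).
Data: 11 successes in 15 trials (from the sequence). The binomial likelihood contributes θ^11(1−θ)^4, so the posterior is Beta(10.5+11, 5+4) = Beta(21.5, 9).
For Beta(a, b) with a, b > 1 the mode is (a−1)/(a+b−2) = 20.5/28.5 ≈ 0.719.

θ̂_MAP = 0.719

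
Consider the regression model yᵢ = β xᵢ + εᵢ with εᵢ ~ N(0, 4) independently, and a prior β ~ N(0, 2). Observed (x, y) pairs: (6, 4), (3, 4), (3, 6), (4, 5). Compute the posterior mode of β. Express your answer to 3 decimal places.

log p(β | y) = −Σ(yᵢ − βxᵢ)²/(2·4) − β²/(2·2) + const.
Setting the derivative to zero: Σxᵢ(yᵢ − βxᵢ)/4 − β/2 = 0, so β = Σxᵢyᵢ / (Σxᵢ² + σ²/τ²).
Σxᵢyᵢ = 6·4 + 3·4 + 3·6 + 4·5 = 74; Σxᵢ² = 70; σ²/τ² = 2.
β̂_MAP = 74 / (70 + 2) = 74/72 ≈ 1.028.

β̂_MAP = 1.028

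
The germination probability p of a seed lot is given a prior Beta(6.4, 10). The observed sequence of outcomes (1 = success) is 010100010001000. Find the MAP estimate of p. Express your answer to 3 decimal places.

p̂_MAP = 0.320

Prior: Beta(6.4, 10).
Data: 4 successes in 15 trials (from the sequence). The binomial likelihood contributes p^4(1−p)^11, so the posterior is Beta(6.4+4, 10+11) = Beta(10.4, 21).
For Beta(a, b) with a, b > 1 the mode is (a−1)/(a+b−2) = 9.4/29.4 ≈ 0.320.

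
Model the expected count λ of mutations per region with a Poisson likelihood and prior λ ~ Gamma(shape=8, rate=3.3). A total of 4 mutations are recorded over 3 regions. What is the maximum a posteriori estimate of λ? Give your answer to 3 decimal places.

Σxᵢ = 4, n = 3.
Posterior ∝ λ^7e^(−3.3λ) · λ^4e^(−3λ) = λ^11e^(−6.3λ), i.e. Gamma(shape=12, rate=6.3).
The mode of a Gamma(a, b) with a ≥ 1 (shape–rate) is (a−1)/b = 11/6.3 ≈ 1.746.

λ̂_MAP = 1.746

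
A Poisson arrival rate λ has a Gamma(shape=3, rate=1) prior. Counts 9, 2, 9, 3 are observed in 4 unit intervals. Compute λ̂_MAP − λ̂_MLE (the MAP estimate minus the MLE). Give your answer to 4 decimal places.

Σxᵢ = 23. Posterior is Gamma(26, 5); MAP = (26−1)/5 = 25/5 ≈ 5.00000.
MLE = x̄ = 23/4 ≈ 5.75000.
Difference = 25/5 − 23/4 = -3/4 ≈ -0.7500.

MAP − MLE = -0.7500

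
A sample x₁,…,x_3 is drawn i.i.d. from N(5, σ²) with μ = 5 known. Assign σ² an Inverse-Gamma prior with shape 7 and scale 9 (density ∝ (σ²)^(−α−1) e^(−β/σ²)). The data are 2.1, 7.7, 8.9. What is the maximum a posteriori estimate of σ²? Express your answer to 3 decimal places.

Sum of squared deviations about the known mean: SS = (2.1−5)² + (7.7−5)² + (8.9−5)² = 30.91.
The Normal likelihood contributes (σ²)^(−n/2) exp(−SS/(2σ²)), so the posterior is Inverse-Gamma(α + n/2, β + SS/2) = Inverse-Gamma(8.5, 24.455).
The mode of Inverse-Gamma(a, b) is b/(a+1) = 24.455/9.5 ≈ 2.574.

σ̂²_MAP = 2.574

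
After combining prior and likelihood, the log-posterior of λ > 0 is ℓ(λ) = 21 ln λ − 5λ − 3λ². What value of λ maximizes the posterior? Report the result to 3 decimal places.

ℓ'(λ) = 21/λ − 5 − 6λ. Setting this to zero and multiplying by λ: 6λ² + 5λ − 21 = 0.
λ = (−5 + √(5² + 4·6·21)) / (2·6) = (−5 + √529) / 12 = (−5 + 23)/12 = 3/2.
ℓ''(λ) = −21/λ² − 6 < 0, confirming a maximum.

λ̂_MAP = 1.500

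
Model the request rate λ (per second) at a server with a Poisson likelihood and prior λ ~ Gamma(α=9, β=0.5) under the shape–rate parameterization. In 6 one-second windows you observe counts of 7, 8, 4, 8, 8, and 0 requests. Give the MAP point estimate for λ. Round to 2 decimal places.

λ̂_MAP = 6.62

Σxᵢ = 7+8+4+8+8+0 = 35, with n = 6.
Posterior ∝ λ^8e^(−0.5λ) · λ^35e^(−6λ) = λ^43e^(−6.5λ), i.e. Gamma(shape=44, rate=6.5).
The mode of a Gamma(a, b) with a ≥ 1 (shape–rate) is (a−1)/b = 43/6.5 ≈ 6.62.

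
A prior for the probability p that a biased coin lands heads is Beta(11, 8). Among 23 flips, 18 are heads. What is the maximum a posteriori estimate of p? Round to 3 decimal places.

p̂_MAP = 0.700

Prior: Beta(11, 8).
Data: 18 successes in 23 trials. The binomial likelihood contributes p^18(1−p)^5, so the posterior is Beta(11+18, 8+5) = Beta(29, 13).
For Beta(a, b) with a, b > 1 the mode is (a−1)/(a+b−2) = 28/40 ≈ 0.700.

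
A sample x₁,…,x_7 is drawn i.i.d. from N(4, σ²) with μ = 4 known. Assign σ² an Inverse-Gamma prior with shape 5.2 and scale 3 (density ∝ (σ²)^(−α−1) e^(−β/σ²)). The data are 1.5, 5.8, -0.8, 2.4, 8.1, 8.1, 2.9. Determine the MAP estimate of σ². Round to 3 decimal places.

Sum of squared deviations about the known mean: SS = (1.5−4)² + (5.8−4)² + (-0.8−4)² + (2.4−4)² + (8.1−4)² + (8.1−4)² + (2.9−4)² = 69.92.
The Normal likelihood contributes (σ²)^(−n/2) exp(−SS/(2σ²)), so the posterior is Inverse-Gamma(α + n/2, β + SS/2) = Inverse-Gamma(8.7, 37.96).
The mode of Inverse-Gamma(a, b) is b/(a+1) = 37.96/9.7 ≈ 3.913.

σ̂²_MAP = 3.913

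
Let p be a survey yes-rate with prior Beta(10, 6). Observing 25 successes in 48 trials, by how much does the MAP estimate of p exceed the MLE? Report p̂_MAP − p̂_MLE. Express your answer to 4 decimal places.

Posterior is Beta(35, 29); MAP = (35−1)/(64−2) = 34/62 ≈ 0.54839.
MLE ignores the prior: p̂_MLE = k/n = 25/48 ≈ 0.52083.
Difference = 34/62 − 25/48 = 41/1488 ≈ 0.0276.

MAP − MLE = 0.0276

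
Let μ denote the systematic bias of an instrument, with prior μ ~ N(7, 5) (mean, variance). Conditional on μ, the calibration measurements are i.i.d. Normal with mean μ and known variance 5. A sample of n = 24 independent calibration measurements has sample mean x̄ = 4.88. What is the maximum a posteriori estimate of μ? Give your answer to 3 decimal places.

n = 24, x̄ = 4.88.
For a Normal prior and Normal likelihood with known variance, the posterior is Normal; its mode equals its mean, the precision-weighted average.
Prior precision 1/σ₀² = 1/5 = 0.2; data precision n/σ² = 24/5 = 4.8.
μ̂ = (0.2·7 + 4.8·4.88) / (0.2 + 4.8) = 24.824/5 = 4.9648 ≈ 4.965.

μ̂_MAP = 4.965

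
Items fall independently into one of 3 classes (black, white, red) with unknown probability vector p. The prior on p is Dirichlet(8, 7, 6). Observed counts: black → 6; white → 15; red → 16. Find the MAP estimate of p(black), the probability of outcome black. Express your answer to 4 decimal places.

The posterior is Dirichlet(αᵢ + nᵢ) = Dirichlet(14, 22, 22).
For a Dirichlet(a₁,…,a_K) with all aᵢ > 1, the mode has j-th component (aⱼ − 1)/(Σaᵢ − K).
Here Σaᵢ = 58 and K = 3, so p(black) = (14 − 1)/(58 − 3) = 13/55 ≈ 0.2364.

MAP estimate of p(black) = 0.2364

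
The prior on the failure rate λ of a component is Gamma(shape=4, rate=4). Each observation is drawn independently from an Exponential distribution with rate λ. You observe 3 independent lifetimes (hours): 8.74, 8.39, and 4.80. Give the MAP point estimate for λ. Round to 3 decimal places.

The Exponential(rate=λ) likelihood is ∝ λ^n e^(−λΣtᵢ). Here n = 3 and Σtᵢ = 8.74 + 8.39 + 4.80 = 21.93.
Posterior ∝ λ^3e^(−4λ) · λ^3e^(−21.93λ) = λ^6e^(−25.93λ), i.e. Gamma(7, 25.93).
Mode = (a−1)/b = 6/25.93 ≈ 0.231.

λ̂_MAP = 0.231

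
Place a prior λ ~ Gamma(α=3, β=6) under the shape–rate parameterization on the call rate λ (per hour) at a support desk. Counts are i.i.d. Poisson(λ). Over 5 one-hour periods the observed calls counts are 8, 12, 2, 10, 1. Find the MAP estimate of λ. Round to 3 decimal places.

λ̂_MAP = 3.182

Σxᵢ = 8+12+2+10+1 = 33, with n = 5.
Posterior ∝ λ^2e^(−6λ) · λ^33e^(−5λ) = λ^35e^(−11λ), i.e. Gamma(shape=36, rate=11).
The mode of a Gamma(a, b) with a ≥ 1 (shape–rate) is (a−1)/b = 35/11 ≈ 3.182.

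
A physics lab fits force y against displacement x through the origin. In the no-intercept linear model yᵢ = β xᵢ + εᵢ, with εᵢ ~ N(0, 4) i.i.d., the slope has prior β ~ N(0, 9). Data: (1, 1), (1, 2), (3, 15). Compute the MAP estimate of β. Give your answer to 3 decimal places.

log p(β | y) = −Σ(yᵢ − βxᵢ)²/(2·4) − β²/(2·9) + const.
Setting the derivative to zero: Σxᵢ(yᵢ − βxᵢ)/4 − β/9 = 0, so β = Σxᵢyᵢ / (Σxᵢ² + σ²/τ²).
Σxᵢyᵢ = 1·1 + 1·2 + 3·15 = 48; Σxᵢ² = 11; σ²/τ² = 4/9.
β̂_MAP = 48 / (11 + 4/9) = 48/(103/9) = 432/103 ≈ 4.194.

β̂_MAP = 4.194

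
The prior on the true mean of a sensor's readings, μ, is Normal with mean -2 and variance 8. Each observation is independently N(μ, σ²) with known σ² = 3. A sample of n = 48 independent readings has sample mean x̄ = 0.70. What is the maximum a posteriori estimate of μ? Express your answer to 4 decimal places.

μ̂_MAP = 0.6791

n = 48, x̄ = 0.70.
For a Normal prior and Normal likelihood with known variance, the posterior is Normal; its mode equals its mean, the precision-weighted average.
Prior precision 1/σ₀² = 1/8 = 0.125; data precision n/σ² = 48/3 = 16.
μ̂ = (0.125·(-2) + 16·0.7) / (0.125 + 16) = 10.95/16.125 = 146/215 ≈ 0.6791.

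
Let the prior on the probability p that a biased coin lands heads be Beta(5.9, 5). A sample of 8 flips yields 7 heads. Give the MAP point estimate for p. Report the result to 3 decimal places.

p̂_MAP = 0.704

Prior: Beta(5.9, 5).
Data: 7 successes in 8 trials. The binomial likelihood contributes p^7(1−p)^1, so the posterior is Beta(5.9+7, 5+1) = Beta(12.9, 6).
For Beta(a, b) with a, b > 1 the mode is (a−1)/(a+b−2) = 11.9/16.9 ≈ 0.704.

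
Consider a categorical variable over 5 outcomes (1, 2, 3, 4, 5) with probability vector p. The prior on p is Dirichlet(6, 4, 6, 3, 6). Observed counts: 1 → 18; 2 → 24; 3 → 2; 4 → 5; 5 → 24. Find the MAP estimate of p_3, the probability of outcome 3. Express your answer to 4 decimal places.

The posterior is Dirichlet(αᵢ + nᵢ) = Dirichlet(24, 28, 8, 8, 30).
For a Dirichlet(a₁,…,a_K) with all aᵢ > 1, the mode has j-th component (aⱼ − 1)/(Σaᵢ − K).
Here Σaᵢ = 98 and K = 5, so p_3 = (8 − 1)/(98 − 5) = 7/93 ≈ 0.0753.

MAP estimate: 0.0753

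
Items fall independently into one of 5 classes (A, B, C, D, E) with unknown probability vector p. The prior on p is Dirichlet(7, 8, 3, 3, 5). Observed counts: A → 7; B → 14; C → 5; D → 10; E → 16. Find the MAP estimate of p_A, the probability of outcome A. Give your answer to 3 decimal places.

The posterior is Dirichlet(αᵢ + nᵢ) = Dirichlet(14, 22, 8, 13, 21).
For a Dirichlet(a₁,…,a_K) with all aᵢ > 1, the mode has j-th component (aⱼ − 1)/(Σaᵢ − K).
Here Σaᵢ = 78 and K = 5, so p_A = (14 − 1)/(78 − 5) = 13/73 ≈ 0.178.

MAP estimate of p_A = 0.178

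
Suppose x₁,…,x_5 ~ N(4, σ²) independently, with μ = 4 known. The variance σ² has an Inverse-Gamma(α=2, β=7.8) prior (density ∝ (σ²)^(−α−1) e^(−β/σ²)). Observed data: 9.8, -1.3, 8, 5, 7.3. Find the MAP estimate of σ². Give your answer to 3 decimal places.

σ̂²_MAP = 9.565

Sum of squared deviations about the known mean: SS = (9.8−4)² + (-1.3−4)² + (8−4)² + (5−4)² + (7.3−4)² = 89.62.
The Normal likelihood contributes (σ²)^(−n/2) exp(−SS/(2σ²)), so the posterior is Inverse-Gamma(α + n/2, β + SS/2) = Inverse-Gamma(4.5, 52.61).
The mode of Inverse-Gamma(a, b) is b/(a+1) = 52.61/5.5 ≈ 9.565.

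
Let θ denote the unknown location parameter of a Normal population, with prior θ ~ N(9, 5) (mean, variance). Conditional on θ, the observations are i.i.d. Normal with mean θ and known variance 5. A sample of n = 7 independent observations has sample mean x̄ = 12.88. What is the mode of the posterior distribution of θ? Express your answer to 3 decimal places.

θ̂_MAP = 12.395

n = 7, x̄ = 12.88.
For a Normal prior and Normal likelihood with known variance, the posterior is Normal; its mode equals its mean, the precision-weighted average.
Prior precision 1/σ₀² = 1/5 = 0.2; data precision n/σ² = 7/5 = 1.4.
θ̂ = (0.2·9 + 1.4·12.88) / (0.2 + 1.4) = 19.832/1.6 = 12.395.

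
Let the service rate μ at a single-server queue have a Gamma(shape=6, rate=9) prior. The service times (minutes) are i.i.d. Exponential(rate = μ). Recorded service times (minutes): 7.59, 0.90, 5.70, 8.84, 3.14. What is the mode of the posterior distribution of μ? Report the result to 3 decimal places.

The Exponential(rate=μ) likelihood is ∝ μ^n e^(−μΣtᵢ). Here n = 5 and Σtᵢ = 7.59 + 0.90 + 5.70 + 8.84 + 3.14 = 26.17.
Posterior ∝ μ^5e^(−9μ) · μ^5e^(−26.17μ) = μ^10e^(−35.17μ), i.e. Gamma(11, 35.17).
Mode = (a−1)/b = 10/35.17 ≈ 0.284.

μ̂_MAP = 0.284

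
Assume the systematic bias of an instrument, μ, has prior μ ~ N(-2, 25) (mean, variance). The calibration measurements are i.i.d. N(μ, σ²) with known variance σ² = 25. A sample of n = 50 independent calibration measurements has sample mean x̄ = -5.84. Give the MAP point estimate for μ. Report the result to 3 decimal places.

n = 50, x̄ = -5.84.
For a Normal prior and Normal likelihood with known variance, the posterior is Normal; its mode equals its mean, the precision-weighted average.
Prior precision 1/σ₀² = 1/25 = 0.04; data precision n/σ² = 50/25 = 2.
μ̂ = (0.04·(-2) + 2·(-5.84)) / (0.04 + 2) = (-11.76)/2.04 = -98/17 ≈ -5.765.

μ̂_MAP = -5.765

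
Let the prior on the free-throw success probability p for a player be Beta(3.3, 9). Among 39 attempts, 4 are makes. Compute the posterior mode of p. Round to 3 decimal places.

p̂_MAP = 0.128

Prior: Beta(3.3, 9).
Data: 4 successes in 39 trials. The binomial likelihood contributes p^4(1−p)^35, so the posterior is Beta(3.3+4, 9+35) = Beta(7.3, 44).
For Beta(a, b) with a, b > 1 the mode is (a−1)/(a+b−2) = 6.3/49.3 ≈ 0.128.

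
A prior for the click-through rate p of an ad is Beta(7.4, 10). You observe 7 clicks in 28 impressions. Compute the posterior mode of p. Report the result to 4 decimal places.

Prior: Beta(7.4, 10).
Data: 7 successes in 28 trials. The binomial likelihood contributes p^7(1−p)^21, so the posterior is Beta(7.4+7, 10+21) = Beta(14.4, 31).
For Beta(a, b) with a, b > 1 the mode is (a−1)/(a+b−2) = 13.4/43.4 ≈ 0.3088.

p̂_MAP = 0.3088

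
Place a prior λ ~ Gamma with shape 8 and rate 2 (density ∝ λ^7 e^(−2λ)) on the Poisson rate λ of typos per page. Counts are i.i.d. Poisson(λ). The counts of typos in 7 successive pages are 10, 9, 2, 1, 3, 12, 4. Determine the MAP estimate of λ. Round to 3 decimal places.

λ̂_MAP = 5.333

Σxᵢ = 10+9+2+1+3+12+4 = 41, with n = 7.
Posterior ∝ λ^7e^(−2λ) · λ^41e^(−7λ) = λ^48e^(−9λ), i.e. Gamma(shape=49, rate=9).
The mode of a Gamma(a, b) with a ≥ 1 (shape–rate) is (a−1)/b = 48/9 ≈ 5.333.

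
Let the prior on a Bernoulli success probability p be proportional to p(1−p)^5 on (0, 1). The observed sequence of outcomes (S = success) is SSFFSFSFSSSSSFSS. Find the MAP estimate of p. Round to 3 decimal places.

p̂_MAP = 0.545

The prior density ∝ p(1−p)^5 is the kernel of Beta(2, 6).
Data: 11 successes in 16 trials (from the sequence). The binomial likelihood contributes p^11(1−p)^5, so the posterior is Beta(2+11, 6+5) = Beta(13, 11).
For Beta(a, b) with a, b > 1 the mode is (a−1)/(a+b−2) = 12/22 ≈ 0.545.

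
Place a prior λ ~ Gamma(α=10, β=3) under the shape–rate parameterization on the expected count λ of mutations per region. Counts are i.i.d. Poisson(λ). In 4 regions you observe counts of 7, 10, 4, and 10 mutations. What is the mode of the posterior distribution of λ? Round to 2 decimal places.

Σxᵢ = 7+10+4+10 = 31, with n = 4.
Posterior ∝ λ^9e^(−3λ) · λ^31e^(−4λ) = λ^40e^(−7λ), i.e. Gamma(shape=41, rate=7).
The mode of a Gamma(a, b) with a ≥ 1 (shape–rate) is (a−1)/b = 40/7 ≈ 5.71.

λ̂_MAP = 5.71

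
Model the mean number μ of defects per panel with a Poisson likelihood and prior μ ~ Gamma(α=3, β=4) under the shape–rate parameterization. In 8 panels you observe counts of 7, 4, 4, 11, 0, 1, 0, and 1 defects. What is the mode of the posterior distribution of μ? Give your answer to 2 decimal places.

Σxᵢ = 7+4+4+11+0+1+0+1 = 28, with n = 8.
Posterior ∝ μ^2e^(−4μ) · μ^28e^(−8μ) = μ^30e^(−12μ), i.e. Gamma(shape=31, rate=12).
The mode of a Gamma(a, b) with a ≥ 1 (shape–rate) is (a−1)/b = 30/12 ≈ 2.50.

μ̂_MAP = 2.50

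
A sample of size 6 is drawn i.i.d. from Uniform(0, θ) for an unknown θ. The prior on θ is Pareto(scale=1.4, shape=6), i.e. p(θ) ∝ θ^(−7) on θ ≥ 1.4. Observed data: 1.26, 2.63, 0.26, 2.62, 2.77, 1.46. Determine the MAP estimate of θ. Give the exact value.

θ̂_MAP = 2.77

The Uniform(0, θ) likelihood is θ^(−n) for θ ≥ max(xᵢ), zero otherwise. Here max(xᵢ) = 2.77.
Posterior ∝ θ^(−7) · θ^(−6) = θ^(−13) on θ ≥ max(1.4, 2.77) = 2.77.
This density is strictly decreasing in θ, so the posterior mode lies at the lower boundary of the support.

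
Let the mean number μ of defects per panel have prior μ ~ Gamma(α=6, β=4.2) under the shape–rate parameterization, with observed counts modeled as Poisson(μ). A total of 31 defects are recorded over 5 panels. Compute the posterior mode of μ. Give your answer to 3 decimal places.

μ̂_MAP = 3.913

Σxᵢ = 31, n = 5.
Posterior ∝ μ^5e^(−4.2μ) · μ^31e^(−5μ) = μ^36e^(−9.2μ), i.e. Gamma(shape=37, rate=9.2).
The mode of a Gamma(a, b) with a ≥ 1 (shape–rate) is (a−1)/b = 36/9.2 ≈ 3.913.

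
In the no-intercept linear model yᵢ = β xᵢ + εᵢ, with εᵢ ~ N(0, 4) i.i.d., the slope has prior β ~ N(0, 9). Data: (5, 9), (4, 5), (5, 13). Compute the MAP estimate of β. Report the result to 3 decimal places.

β̂_MAP = 1.957

log p(β | y) = −Σ(yᵢ − βxᵢ)²/(2·4) − β²/(2·9) + const.
Setting the derivative to zero: Σxᵢ(yᵢ − βxᵢ)/4 − β/9 = 0, so β = Σxᵢyᵢ / (Σxᵢ² + σ²/τ²).
Σxᵢyᵢ = 5·9 + 4·5 + 5·13 = 130; Σxᵢ² = 66; σ²/τ² = 4/9.
β̂_MAP = 130 / (66 + 4/9) = 130/(598/9) = 45/23 ≈ 1.957.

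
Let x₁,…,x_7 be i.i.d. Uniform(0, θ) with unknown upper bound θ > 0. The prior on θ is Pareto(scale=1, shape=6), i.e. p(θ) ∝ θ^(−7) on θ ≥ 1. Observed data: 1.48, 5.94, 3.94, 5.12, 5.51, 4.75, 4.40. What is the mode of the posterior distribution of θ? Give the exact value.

The Uniform(0, θ) likelihood is θ^(−n) for θ ≥ max(xᵢ), zero otherwise. Here max(xᵢ) = 5.94.
Posterior ∝ θ^(−7) · θ^(−7) = θ^(−14) on θ ≥ max(1, 5.94) = 5.94.
This density is strictly decreasing in θ, so the posterior mode lies at the lower boundary of the support.

θ̂_MAP = 5.94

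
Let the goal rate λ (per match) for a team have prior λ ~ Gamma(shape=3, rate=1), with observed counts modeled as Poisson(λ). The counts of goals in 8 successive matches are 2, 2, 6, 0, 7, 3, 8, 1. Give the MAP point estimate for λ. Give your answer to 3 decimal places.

Σxᵢ = 2+2+6+0+7+3+8+1 = 29, with n = 8.
Posterior ∝ λ^2e^(−1λ) · λ^29e^(−8λ) = λ^31e^(−9λ), i.e. Gamma(shape=32, rate=9).
The mode of a Gamma(a, b) with a ≥ 1 (shape–rate) is (a−1)/b = 31/9 ≈ 3.444.

λ̂_MAP = 3.444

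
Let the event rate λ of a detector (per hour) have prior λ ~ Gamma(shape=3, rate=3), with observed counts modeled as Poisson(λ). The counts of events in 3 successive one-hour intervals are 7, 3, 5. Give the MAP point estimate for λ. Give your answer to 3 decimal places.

Σxᵢ = 7+3+5 = 15, with n = 3.
Posterior ∝ λ^2e^(−3λ) · λ^15e^(−3λ) = λ^17e^(−6λ), i.e. Gamma(shape=18, rate=6).
The mode of a Gamma(a, b) with a ≥ 1 (shape–rate) is (a−1)/b = 17/6 ≈ 2.833.

λ̂_MAP = 2.833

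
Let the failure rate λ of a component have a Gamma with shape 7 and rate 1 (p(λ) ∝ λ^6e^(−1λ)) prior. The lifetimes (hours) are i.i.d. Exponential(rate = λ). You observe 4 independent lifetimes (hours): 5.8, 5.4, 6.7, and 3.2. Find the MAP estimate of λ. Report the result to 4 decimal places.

λ̂_MAP = 0.4525

The Exponential(rate=λ) likelihood is ∝ λ^n e^(−λΣtᵢ). Here n = 4 and Σtᵢ = 5.8 + 5.4 + 6.7 + 3.2 = 21.1.
Posterior ∝ λ^6e^(−1λ) · λ^4e^(−21.1λ) = λ^10e^(−22.1λ), i.e. Gamma(11, 22.1).
Mode = (a−1)/b = 10/22.1 ≈ 0.4525.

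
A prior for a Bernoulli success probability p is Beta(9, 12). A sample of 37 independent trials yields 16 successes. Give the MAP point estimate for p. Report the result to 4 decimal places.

p̂_MAP = 0.4286

Prior: Beta(9, 12).
Data: 16 successes in 37 trials. The binomial likelihood contributes p^16(1−p)^21, so the posterior is Beta(9+16, 12+21) = Beta(25, 33).
For Beta(a, b) with a, b > 1 the mode is (a−1)/(a+b−2) = 24/56 ≈ 0.4286.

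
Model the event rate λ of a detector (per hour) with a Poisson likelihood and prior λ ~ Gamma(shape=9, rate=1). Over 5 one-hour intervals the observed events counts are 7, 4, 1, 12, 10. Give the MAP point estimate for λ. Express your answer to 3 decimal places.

λ̂_MAP = 7.000

Σxᵢ = 7+4+1+12+10 = 34, with n = 5.
Posterior ∝ λ^8e^(−1λ) · λ^34e^(−5λ) = λ^42e^(−6λ), i.e. Gamma(shape=43, rate=6).
The mode of a Gamma(a, b) with a ≥ 1 (shape–rate) is (a−1)/b = 42/6 ≈ 7.000.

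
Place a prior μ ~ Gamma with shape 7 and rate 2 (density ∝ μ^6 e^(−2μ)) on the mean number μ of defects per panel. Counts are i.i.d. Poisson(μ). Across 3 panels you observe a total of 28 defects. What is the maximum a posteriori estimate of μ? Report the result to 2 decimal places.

Σxᵢ = 28, n = 3.
Posterior ∝ μ^6e^(−2μ) · μ^28e^(−3μ) = μ^34e^(−5μ), i.e. Gamma(shape=35, rate=5).
The mode of a Gamma(a, b) with a ≥ 1 (shape–rate) is (a−1)/b = 34/5 ≈ 6.80.

μ̂_MAP = 6.80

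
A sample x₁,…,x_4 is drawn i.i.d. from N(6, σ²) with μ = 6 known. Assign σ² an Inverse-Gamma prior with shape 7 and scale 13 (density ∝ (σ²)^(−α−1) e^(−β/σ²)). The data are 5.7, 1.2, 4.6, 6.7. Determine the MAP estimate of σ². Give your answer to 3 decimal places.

Sum of squared deviations about the known mean: SS = (5.7−6)² + (1.2−6)² + (4.6−6)² + (6.7−6)² = 25.58.
The Normal likelihood contributes (σ²)^(−n/2) exp(−SS/(2σ²)), so the posterior is Inverse-Gamma(α + n/2, β + SS/2) = Inverse-Gamma(9, 25.79).
The mode of Inverse-Gamma(a, b) is b/(a+1) = 25.79/10 ≈ 2.579.

σ̂²_MAP = 2.579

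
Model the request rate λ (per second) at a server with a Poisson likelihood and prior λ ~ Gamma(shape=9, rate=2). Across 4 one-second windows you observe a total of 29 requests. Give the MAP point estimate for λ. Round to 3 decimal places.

Σxᵢ = 29, n = 4.
Posterior ∝ λ^8e^(−2λ) · λ^29e^(−4λ) = λ^37e^(−6λ), i.e. Gamma(shape=38, rate=6).
The mode of a Gamma(a, b) with a ≥ 1 (shape–rate) is (a−1)/b = 37/6 ≈ 6.167.

λ̂_MAP = 6.167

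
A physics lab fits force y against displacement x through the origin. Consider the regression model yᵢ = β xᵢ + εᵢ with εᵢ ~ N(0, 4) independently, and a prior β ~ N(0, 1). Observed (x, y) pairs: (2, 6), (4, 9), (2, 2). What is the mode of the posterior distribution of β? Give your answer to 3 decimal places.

β̂_MAP = 1.857

log p(β | y) = −Σ(yᵢ − βxᵢ)²/(2·4) − β²/(2·1) + const.
Setting the derivative to zero: Σxᵢ(yᵢ − βxᵢ)/4 − β/1 = 0, so β = Σxᵢyᵢ / (Σxᵢ² + σ²/τ²).
Σxᵢyᵢ = 2·6 + 4·9 + 2·2 = 52; Σxᵢ² = 24; σ²/τ² = 4.
β̂_MAP = 52 / (24 + 4) = 52/28 ≈ 1.857.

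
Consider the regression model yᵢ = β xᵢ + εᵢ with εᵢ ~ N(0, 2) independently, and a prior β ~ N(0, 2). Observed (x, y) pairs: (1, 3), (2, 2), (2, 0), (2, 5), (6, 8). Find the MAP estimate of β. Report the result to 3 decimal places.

β̂_MAP = 1.300

log p(β | y) = −Σ(yᵢ − βxᵢ)²/(2·2) − β²/(2·2) + const.
Setting the derivative to zero: Σxᵢ(yᵢ − βxᵢ)/2 − β/2 = 0, so β = Σxᵢyᵢ / (Σxᵢ² + σ²/τ²).
Σxᵢyᵢ = 1·3 + 2·2 + 2·0 + 2·5 + 6·8 = 65; Σxᵢ² = 49; σ²/τ² = 1.
β̂_MAP = 65 / (49 + 1) = 65/50 ≈ 1.300.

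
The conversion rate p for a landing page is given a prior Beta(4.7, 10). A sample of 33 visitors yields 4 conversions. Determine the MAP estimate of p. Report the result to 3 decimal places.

Prior: Beta(4.7, 10).
Data: 4 successes in 33 trials. The binomial likelihood contributes p^4(1−p)^29, so the posterior is Beta(4.7+4, 10+29) = Beta(8.7, 39).
For Beta(a, b) with a, b > 1 the mode is (a−1)/(a+b−2) = 7.7/45.7 ≈ 0.168.

p̂_MAP = 0.168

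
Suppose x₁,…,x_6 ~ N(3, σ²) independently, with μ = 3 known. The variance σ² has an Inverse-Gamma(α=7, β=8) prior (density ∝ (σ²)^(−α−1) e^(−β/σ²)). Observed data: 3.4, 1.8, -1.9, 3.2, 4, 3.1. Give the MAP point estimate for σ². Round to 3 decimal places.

σ̂²_MAP = 1.939

Sum of squared deviations about the known mean: SS = (3.4−3)² + (1.8−3)² + (-1.9−3)² + (3.2−3)² + (4−3)² + (3.1−3)² = 26.66.
The Normal likelihood contributes (σ²)^(−n/2) exp(−SS/(2σ²)), so the posterior is Inverse-Gamma(α + n/2, β + SS/2) = Inverse-Gamma(10, 21.33).
The mode of Inverse-Gamma(a, b) is b/(a+1) = 21.33/11 ≈ 1.939.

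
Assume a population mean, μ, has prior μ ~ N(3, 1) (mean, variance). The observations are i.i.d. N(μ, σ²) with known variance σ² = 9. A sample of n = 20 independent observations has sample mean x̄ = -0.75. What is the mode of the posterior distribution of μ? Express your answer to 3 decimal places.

μ̂_MAP = 0.414

n = 20, x̄ = -0.75.
For a Normal prior and Normal likelihood with known variance, the posterior is Normal; its mode equals its mean, the precision-weighted average.
Prior precision 1/σ₀² = 1/1 = 1; data precision n/σ² = 20/9.
μ̂ = (1·3 + (20/9)·(-0.75)) / (1 + 20/9) = (4/3)/(29/9) = 12/29 ≈ 0.414.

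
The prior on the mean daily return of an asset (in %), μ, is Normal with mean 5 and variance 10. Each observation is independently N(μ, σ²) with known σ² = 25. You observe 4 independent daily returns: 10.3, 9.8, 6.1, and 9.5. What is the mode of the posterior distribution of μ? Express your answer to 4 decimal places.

μ̂_MAP = 7.4154

n = 4; x̄ = (10.3 + 9.8 + 6.1 + 9.5)/4 = 35.7/4 = 8.925.
For a Normal prior and Normal likelihood with known variance, the posterior is Normal; its mode equals its mean, the precision-weighted average.
Prior precision 1/σ₀² = 1/10 = 0.1; data precision n/σ² = 4/25 = 0.16.
μ̂ = (0.1·5 + 0.16·8.925) / (0.1 + 0.16) = 1.928/0.26 = 482/65 ≈ 7.4154.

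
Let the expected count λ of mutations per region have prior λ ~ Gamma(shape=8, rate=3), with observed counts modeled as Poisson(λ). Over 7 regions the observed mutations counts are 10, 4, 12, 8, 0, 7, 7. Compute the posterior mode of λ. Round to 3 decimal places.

Σxᵢ = 10+4+12+8+0+7+7 = 48, with n = 7.
Posterior ∝ λ^7e^(−3λ) · λ^48e^(−7λ) = λ^55e^(−10λ), i.e. Gamma(shape=56, rate=10).
The mode of a Gamma(a, b) with a ≥ 1 (shape–rate) is (a−1)/b = 55/10 ≈ 5.500.

λ̂_MAP = 5.500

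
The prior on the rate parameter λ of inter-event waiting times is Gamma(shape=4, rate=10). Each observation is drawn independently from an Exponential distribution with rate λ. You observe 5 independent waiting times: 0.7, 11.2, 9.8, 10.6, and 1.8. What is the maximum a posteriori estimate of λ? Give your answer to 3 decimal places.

λ̂_MAP = 0.181

The Exponential(rate=λ) likelihood is ∝ λ^n e^(−λΣtᵢ). Here n = 5 and Σtᵢ = 0.7 + 11.2 + 9.8 + 10.6 + 1.8 = 34.1.
Posterior ∝ λ^3e^(−10λ) · λ^5e^(−34.1λ) = λ^8e^(−44.1λ), i.e. Gamma(9, 44.1).
Mode = (a−1)/b = 8/44.1 ≈ 0.181.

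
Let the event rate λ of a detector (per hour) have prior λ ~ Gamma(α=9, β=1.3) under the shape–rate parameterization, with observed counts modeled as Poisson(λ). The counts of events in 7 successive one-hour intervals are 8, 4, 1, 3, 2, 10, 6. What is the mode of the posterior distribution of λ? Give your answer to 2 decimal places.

Σxᵢ = 8+4+1+3+2+10+6 = 34, with n = 7.
Posterior ∝ λ^8e^(−1.3λ) · λ^34e^(−7λ) = λ^42e^(−8.3λ), i.e. Gamma(shape=43, rate=8.3).
The mode of a Gamma(a, b) with a ≥ 1 (shape–rate) is (a−1)/b = 42/8.3 ≈ 5.06.

λ̂_MAP = 5.06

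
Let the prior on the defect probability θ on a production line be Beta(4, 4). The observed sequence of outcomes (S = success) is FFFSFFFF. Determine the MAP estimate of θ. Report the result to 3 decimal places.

Prior: Beta(4, 4).
Data: 1 success in 8 trials (from the sequence). The binomial likelihood contributes θ(1−θ)^7, so the posterior is Beta(4+1, 4+7) = Beta(5, 11).
For Beta(a, b) with a, b > 1 the mode is (a−1)/(a+b−2) = 4/14 ≈ 0.286.

θ̂_MAP = 0.286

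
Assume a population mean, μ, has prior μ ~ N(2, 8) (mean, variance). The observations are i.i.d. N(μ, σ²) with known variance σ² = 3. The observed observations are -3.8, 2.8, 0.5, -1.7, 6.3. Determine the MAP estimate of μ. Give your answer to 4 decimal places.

n = 5; x̄ = ((-3.8) + 2.8 + 0.5 + (-1.7) + 6.3)/5 = 4.1/5 = 0.82.
For a Normal prior and Normal likelihood with known variance, the posterior is Normal; its mode equals its mean, the precision-weighted average.
Prior precision 1/σ₀² = 1/8 = 0.125; data precision n/σ² = 5/3.
μ̂ = (0.125·2 + (5/3)·0.82) / (0.125 + 5/3) = (97/60)/(43/24) = 194/215 ≈ 0.9023.

μ̂_MAP = 0.9023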